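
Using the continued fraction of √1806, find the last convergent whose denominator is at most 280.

√1806 = [42; 2, 84, …] (period length 2).
Convergents:
  p_0/q_0 = 42/1
  p_1/q_1 = 85/2
  p_2/q_2 = 7182/169
  p_3/q_3 = 14449/340
q_2 = 169 ≤ 280 < 340 = q_3, so the answer is 7182/169.

7182/169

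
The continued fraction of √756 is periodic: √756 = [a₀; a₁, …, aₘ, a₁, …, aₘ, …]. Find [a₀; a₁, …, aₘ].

a₀ = ⌊√756⌋ = 27.
With m₀=0, d₀=1 and mₖ₊₁ = dₖaₖ − mₖ, dₖ₊₁ = (n − mₖ₊₁²)/dₖ, aₖ₊₁ = ⌊(a₀+mₖ₊₁)/dₖ₊₁⌋:
  k=1: m=27, d=27, a=2
  k=2: m=27, d=1, a=54
d=1 and a=2a₀=54 at k=2, so the next step gives (m, d) = (27, 27) again — its k=1 value — and the period has length 2.

[27; 2, 54]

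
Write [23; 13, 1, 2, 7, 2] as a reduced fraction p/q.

Fold from the inside: start with 2/1.
  7 + 1/2 = 15/2
  2 + 2/15 = 32/15
  1 + 15/32 = 47/32
  13 + 32/47 = 643/47
  23 + 47/643 = 14836/643

14836/643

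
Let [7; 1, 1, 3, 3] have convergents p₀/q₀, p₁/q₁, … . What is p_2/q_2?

15/2

Using pₖ = aₖpₖ₋₁ + pₖ₋₂, qₖ = aₖqₖ₋₁ + qₖ₋₂ (with p₋₁=1, p₋₂=0, q₋₁=0, q₋₂=1):
  k=0: a=7, p=7, q=1
  k=1: a=1, p=8, q=1
  k=2: a=1, p=15, q=2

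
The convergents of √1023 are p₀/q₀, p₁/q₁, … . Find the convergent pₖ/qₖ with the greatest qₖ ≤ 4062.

128929/4031

√1023 = [31; 1, 62, …] (period length 2).
Convergents:
  p_0/q_0 = 31/1
  p_1/q_1 = 32/1
  p_2/q_2 = 2015/63
  p_3/q_3 = 2047/64
  p_4/q_4 = 128929/4031
  p_5/q_5 = 130976/4095
q_4 = 4031 ≤ 4062 < 4095 = q_5, so the answer is 128929/4031.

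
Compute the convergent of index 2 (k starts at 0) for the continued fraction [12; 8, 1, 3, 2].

Using pₖ = aₖpₖ₋₁ + pₖ₋₂, qₖ = aₖqₖ₋₁ + qₖ₋₂ (with p₋₁=1, p₋₂=0, q₋₁=0, q₋₂=1):
  k=0: a=12, p=12, q=1
  k=1: a=8, p=97, q=8
  k=2: a=1, p=109, q=9

109/9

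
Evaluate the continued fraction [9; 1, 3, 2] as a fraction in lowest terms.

Fold from the inside: start with 2/1.
  3 + 1/2 = 7/2
  1 + 2/7 = 9/7
  9 + 7/9 = 88/9

88/9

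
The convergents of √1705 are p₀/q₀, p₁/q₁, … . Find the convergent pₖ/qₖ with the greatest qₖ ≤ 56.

991/24

√1705 = [41; 3, 2, 3, 82, …] (period length 4).
Convergents:
  p_0/q_0 = 41/1
  p_1/q_1 = 124/3
  p_2/q_2 = 289/7
  p_3/q_3 = 991/24
  p_4/q_4 = 81551/1975
q_3 = 24 ≤ 56 < 1975 = q_4, so the answer is 991/24.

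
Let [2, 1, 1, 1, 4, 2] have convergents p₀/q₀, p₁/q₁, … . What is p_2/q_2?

Using pₖ = aₖpₖ₋₁ + pₖ₋₂, qₖ = aₖqₖ₋₁ + qₖ₋₂ (with p₋₁=1, p₋₂=0, q₋₁=0, q₋₂=1):
  k=0: a=2, p=2, q=1
  k=1: a=1, p=3, q=1
  k=2: a=1, p=5, q=2

5/2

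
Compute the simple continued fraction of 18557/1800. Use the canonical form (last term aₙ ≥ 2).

[10; 3, 4, 3, 6, 1, 5]

18557 = 10*1800 + 557
1800 = 3*557 + 129
557 = 4*129 + 41
129 = 3*41 + 6
41 = 6*6 + 5
6 = 1*5 + 1
5 = 5*1 + 0  (stop)
So 18557/1800 = [10; 3, 4, 3, 6, 1, 5].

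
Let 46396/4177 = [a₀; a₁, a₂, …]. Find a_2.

46396 = 11·4177 + 449   →  a_0 = 11
4177 = 9·449 + 136   →  a_1 = 9
449 = 3·136 + 41   →  a_2 = 3

3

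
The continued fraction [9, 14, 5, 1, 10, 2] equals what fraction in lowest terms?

17479/1927

Using pₖ = aₖpₖ₋₁ + pₖ₋₂ and qₖ = aₖqₖ₋₁ + qₖ₋₂:
  k=0: a=9, p=9, q=1
  k=1: a=14, p=127, q=14
  k=2: a=5, p=644, q=71
  k=3: a=1, p=771, q=85
  k=4: a=10, p=8354, q=921
  k=5: a=2, p=17479, q=1927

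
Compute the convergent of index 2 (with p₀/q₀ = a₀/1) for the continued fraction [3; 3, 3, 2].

33/10

Using pₖ = aₖpₖ₋₁ + pₖ₋₂, qₖ = aₖqₖ₋₁ + qₖ₋₂ (with p₋₁=1, p₋₂=0, q₋₁=0, q₋₂=1):
  k=0: a=3, p=3, q=1
  k=1: a=3, p=10, q=3
  k=2: a=3, p=33, q=10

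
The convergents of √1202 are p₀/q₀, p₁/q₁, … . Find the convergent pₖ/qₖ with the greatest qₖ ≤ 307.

7246/209

√1202 = [34; 1, 2, 34, 2, 1, 68, …] (period length 6).
Convergents:
  p_0/q_0 = 34/1
  p_1/q_1 = 35/1
  p_2/q_2 = 104/3
  p_3/q_3 = 3571/103
  p_4/q_4 = 7246/209
  p_5/q_5 = 10817/312
q_4 = 209 ≤ 307 < 312 = q_5, so the answer is 7246/209.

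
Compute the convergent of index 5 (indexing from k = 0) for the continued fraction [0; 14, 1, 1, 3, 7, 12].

Using pₖ = aₖpₖ₋₁ + pₖ₋₂, qₖ = aₖqₖ₋₁ + qₖ₋₂ (with p₋₁=1, p₋₂=0, q₋₁=0, q₋₂=1):
  k=0: a=0, p=0, q=1
  k=1: a=14, p=1, q=14
  k=2: a=1, p=1, q=15
  k=3: a=1, p=2, q=29
  k=4: a=3, p=7, q=102
  k=5: a=7, p=51, q=743

51/743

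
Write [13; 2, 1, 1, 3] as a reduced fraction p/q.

Fold from the inside: start with 3/1.
  1 + 1/3 = 4/3
  1 + 3/4 = 7/4
  2 + 4/7 = 18/7
  13 + 7/18 = 241/18

241/18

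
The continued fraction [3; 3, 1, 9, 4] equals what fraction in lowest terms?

521/160

Fold from the inside: start with 4/1.
  9 + 1/4 = 37/4
  1 + 4/37 = 41/37
  3 + 37/41 = 160/41
  3 + 41/160 = 521/160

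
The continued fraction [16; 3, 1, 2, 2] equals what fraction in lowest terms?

423/26

Fold from the inside: start with 2/1.
  2 + 1/2 = 5/2
  1 + 2/5 = 7/5
  3 + 5/7 = 26/7
  16 + 7/26 = 423/26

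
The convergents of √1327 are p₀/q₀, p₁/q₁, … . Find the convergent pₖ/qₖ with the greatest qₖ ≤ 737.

9362/257

√1327 = [36; 2, 2, 1, 35, 1, 2, 2, 72, …] (period length 8).
Convergents:
  p_0/q_0 = 36/1
  p_1/q_1 = 73/2
  p_2/q_2 = 182/5
  p_3/q_3 = 255/7
  p_4/q_4 = 9107/250
  p_5/q_5 = 9362/257
  p_6/q_6 = 27831/764
q_5 = 257 ≤ 737 < 764 = q_6, so the answer is 9362/257.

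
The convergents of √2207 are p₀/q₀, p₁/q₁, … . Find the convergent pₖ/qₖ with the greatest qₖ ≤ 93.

√2207 = [46; 1, 45, 1, 92, …] (period length 4).
Convergents:
  p_0/q_0 = 46/1
  p_1/q_1 = 47/1
  p_2/q_2 = 2161/46
  p_3/q_3 = 2208/47
  p_4/q_4 = 205297/4370
q_3 = 47 ≤ 93 < 4370 = q_4, so the answer is 2208/47.

2208/47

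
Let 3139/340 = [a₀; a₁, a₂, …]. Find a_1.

4

3139 = 9·340 + 79   →  a_0 = 9
340 = 4·79 + 24   →  a_1 = 4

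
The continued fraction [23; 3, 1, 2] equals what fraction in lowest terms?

256/11

Using pₖ = aₖpₖ₋₁ + pₖ₋₂ and qₖ = aₖqₖ₋₁ + qₖ₋₂:
  k=0: a=23, p=23, q=1
  k=1: a=3, p=70, q=3
  k=2: a=1, p=93, q=4
  k=3: a=2, p=256, q=11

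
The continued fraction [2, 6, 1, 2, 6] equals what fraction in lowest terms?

273/127

Using pₖ = aₖpₖ₋₁ + pₖ₋₂ and qₖ = aₖqₖ₋₁ + qₖ₋₂:
  k=0: a=2, p=2, q=1
  k=1: a=6, p=13, q=6
  k=2: a=1, p=15, q=7
  k=3: a=2, p=43, q=20
  k=4: a=6, p=273, q=127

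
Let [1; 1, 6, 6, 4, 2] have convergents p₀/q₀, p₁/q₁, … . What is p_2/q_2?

13/7

Using pₖ = aₖpₖ₋₁ + pₖ₋₂, qₖ = aₖqₖ₋₁ + qₖ₋₂ (with p₋₁=1, p₋₂=0, q₋₁=0, q₋₂=1):
  k=0: a=1, p=1, q=1
  k=1: a=1, p=2, q=1
  k=2: a=6, p=13, q=7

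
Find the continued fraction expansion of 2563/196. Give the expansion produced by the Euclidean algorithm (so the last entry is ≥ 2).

2563 = 13×196 + 15
196 = 13×15 + 1
15 = 15×1 + 0  (stop)
So 2563/196 = [13; 13, 15].

[13; 13, 15]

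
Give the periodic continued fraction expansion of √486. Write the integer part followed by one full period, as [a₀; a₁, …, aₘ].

[22; 22, 44]

a₀ = ⌊√486⌋ = 22.
With m₀=0, d₀=1 and mₖ₊₁ = dₖaₖ − mₖ, dₖ₊₁ = (n − mₖ₊₁²)/dₖ, aₖ₊₁ = ⌊(a₀+mₖ₊₁)/dₖ₊₁⌋:
  k=1: m=22, d=2, a=22
  k=2: m=22, d=1, a=44
d=1 and a=2a₀=44 at k=2, so the next step gives (m, d) = (22, 2) again — its k=1 value — and the period has length 2.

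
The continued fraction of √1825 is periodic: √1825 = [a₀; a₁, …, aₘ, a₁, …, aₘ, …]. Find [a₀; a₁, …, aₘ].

[42; 1, 2, 1, 1, 2, 1, 84]

a₀ = ⌊√1825⌋ = 42.
With m₀=0, d₀=1 and mₖ₊₁ = dₖaₖ − mₖ, dₖ₊₁ = (n − mₖ₊₁²)/dₖ, aₖ₊₁ = ⌊(a₀+mₖ₊₁)/dₖ₊₁⌋:
  k=1: m=42, d=61, a=1
  k=2: m=19, d=24, a=2
  k=3: m=29, d=41, a=1
  k=4: m=12, d=41, a=1
  k=5: m=29, d=24, a=2
  k=6: m=19, d=61, a=1
  k=7: m=42, d=1, a=84
d=1 and a=2a₀=84 at k=7, so the next step gives (m, d) = (42, 61) again — its k=1 value — and the period has length 7.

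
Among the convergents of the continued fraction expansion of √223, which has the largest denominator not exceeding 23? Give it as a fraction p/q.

√223 = [14; 1, 13, 1, 28, …] (period length 4).
Convergents:
  p_0/q_0 = 14/1
  p_1/q_1 = 15/1
  p_2/q_2 = 209/14
  p_3/q_3 = 224/15
  p_4/q_4 = 6481/434
q_3 = 15 ≤ 23 < 434 = q_4, so the answer is 224/15.

224/15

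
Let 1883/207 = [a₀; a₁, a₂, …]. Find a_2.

2

1883 = 9·207 + 20   →  a_0 = 9
207 = 10·20 + 7   →  a_1 = 10
20 = 2·7 + 6   →  a_2 = 2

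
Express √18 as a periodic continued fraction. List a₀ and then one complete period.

[4; 4, 8]

a₀ = ⌊√18⌋ = 4.
With m₀=0, d₀=1 and mₖ₊₁ = dₖaₖ − mₖ, dₖ₊₁ = (n − mₖ₊₁²)/dₖ, aₖ₊₁ = ⌊(a₀+mₖ₊₁)/dₖ₊₁⌋:
  k=1: m=4, d=2, a=4
  k=2: m=4, d=1, a=8
d=1 and a=2a₀=8 at k=2, so the next step gives (m, d) = (4, 2) again — its k=1 value — and the period has length 2.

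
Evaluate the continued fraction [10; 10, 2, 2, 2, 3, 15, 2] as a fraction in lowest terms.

Using pₖ = aₖpₖ₋₁ + pₖ₋₂ and qₖ = aₖqₖ₋₁ + qₖ₋₂:
  k=0: a=10, p=10, q=1
  k=1: a=10, p=101, q=10
  k=2: a=2, p=212, q=21
  k=3: a=2, p=525, q=52
  k=4: a=2, p=1262, q=125
  k=5: a=3, p=4311, q=427
  k=6: a=15, p=65927, q=6530
  k=7: a=2, p=136165, q=13487

136165/13487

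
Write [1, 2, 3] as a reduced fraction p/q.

10/7

Using pₖ = aₖpₖ₋₁ + pₖ₋₂ and qₖ = aₖqₖ₋₁ + qₖ₋₂:
  k=0: a=1, p=1, q=1
  k=1: a=2, p=3, q=2
  k=2: a=3, p=10, q=7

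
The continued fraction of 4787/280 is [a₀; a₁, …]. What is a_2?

2

4787 = 17·280 + 27   →  a_0 = 17
280 = 10·27 + 10   →  a_1 = 10
27 = 2·10 + 7   →  a_2 = 2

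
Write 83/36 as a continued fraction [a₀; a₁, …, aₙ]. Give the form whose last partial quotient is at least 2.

83 = 2*36 + 11
36 = 3*11 + 3
11 = 3*3 + 2
3 = 1*2 + 1
2 = 2*1 + 0  (stop)
So 83/36 = [2; 3, 3, 1, 2].

[2; 3, 3, 1, 2]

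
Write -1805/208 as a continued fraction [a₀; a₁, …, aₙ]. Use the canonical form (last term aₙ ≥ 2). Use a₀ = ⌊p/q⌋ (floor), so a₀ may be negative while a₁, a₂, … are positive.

[-9; 3, 9, 1, 1, 3]

-1805 = -9·208 + 67
208 = 3·67 + 7
67 = 9·7 + 4
7 = 1·4 + 3
4 = 1·3 + 1
3 = 3·1 + 0  (stop)
So -1805/208 = [-9; 3, 9, 1, 1, 3].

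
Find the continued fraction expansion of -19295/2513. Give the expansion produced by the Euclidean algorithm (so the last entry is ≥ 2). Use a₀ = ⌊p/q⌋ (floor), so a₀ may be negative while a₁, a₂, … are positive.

-19295 = -8×2513 + 809
2513 = 3×809 + 86
809 = 9×86 + 35
86 = 2×35 + 16
35 = 2×16 + 3
16 = 5×3 + 1
3 = 3×1 + 0  (stop)
So -19295/2513 = [-8; 3, 9, 2, 2, 5, 3].

[-8; 3, 9, 2, 2, 5, 3]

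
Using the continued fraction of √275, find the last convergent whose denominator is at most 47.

√275 = [16; 1, 1, 2, 1, 1, 32, …] (period length 6).
Convergents:
  p_0/q_0 = 16/1
  p_1/q_1 = 17/1
  p_2/q_2 = 33/2
  p_3/q_3 = 83/5
  p_4/q_4 = 116/7
  p_5/q_5 = 199/12
  p_6/q_6 = 6484/391
q_5 = 12 ≤ 47 < 391 = q_6, so the answer is 199/12.

199/12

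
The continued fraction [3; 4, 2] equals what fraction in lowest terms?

29/9

Fold from the inside: start with 2/1.
  4 + 1/2 = 9/2
  3 + 2/9 = 29/9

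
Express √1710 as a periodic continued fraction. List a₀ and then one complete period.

[41; 2, 1, 5, 4, 5, 1, 2, 82]

a₀ = ⌊√1710⌋ = 41.
With m₀=0, d₀=1 and mₖ₊₁ = dₖaₖ − mₖ, dₖ₊₁ = (n − mₖ₊₁²)/dₖ, aₖ₊₁ = ⌊(a₀+mₖ₊₁)/dₖ₊₁⌋:
  k=1: m=41, d=29, a=2
  k=2: m=17, d=49, a=1
  k=3: m=32, d=14, a=5
  k=4: m=38, d=19, a=4
  k=5: m=38, d=14, a=5
  k=6: m=32, d=49, a=1
  k=7: m=17, d=29, a=2
  k=8: m=41, d=1, a=82
d=1 and a=2a₀=82 at k=8, so the next step gives (m, d) = (41, 29) again — its k=1 value — and the period has length 8.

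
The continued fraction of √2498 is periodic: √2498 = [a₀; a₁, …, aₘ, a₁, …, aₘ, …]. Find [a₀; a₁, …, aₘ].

[49; 1, 48, 1, 98]

a₀ = ⌊√2498⌋ = 49.
With m₀=0, d₀=1 and mₖ₊₁ = dₖaₖ − mₖ, dₖ₊₁ = (n − mₖ₊₁²)/dₖ, aₖ₊₁ = ⌊(a₀+mₖ₊₁)/dₖ₊₁⌋:
  k=1: m=49, d=97, a=1
  k=2: m=48, d=2, a=48
  k=3: m=48, d=97, a=1
  k=4: m=49, d=1, a=98
d=1 and a=2a₀=98 at k=4, so the next step gives (m, d) = (49, 97) again — its k=1 value — and the period has length 4.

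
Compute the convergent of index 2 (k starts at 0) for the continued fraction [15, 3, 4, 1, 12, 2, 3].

199/13

Using pₖ = aₖpₖ₋₁ + pₖ₋₂, qₖ = aₖqₖ₋₁ + qₖ₋₂ (with p₋₁=1, p₋₂=0, q₋₁=0, q₋₂=1):
  k=0: a=15, p=15, q=1
  k=1: a=3, p=46, q=3
  k=2: a=4, p=199, q=13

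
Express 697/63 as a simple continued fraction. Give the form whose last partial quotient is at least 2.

[11; 15, 1, 3]

697 = 11×63 + 4
63 = 15×4 + 3
4 = 1×3 + 1
3 = 3×1 + 0  (stop)
So 697/63 = [11; 15, 1, 3].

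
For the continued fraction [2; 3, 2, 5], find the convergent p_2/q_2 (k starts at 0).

16/7

Using pₖ = aₖpₖ₋₁ + pₖ₋₂, qₖ = aₖqₖ₋₁ + qₖ₋₂ (with p₋₁=1, p₋₂=0, q₋₁=0, q₋₂=1):
  k=0: a=2, p=2, q=1
  k=1: a=3, p=7, q=3
  k=2: a=2, p=16, q=7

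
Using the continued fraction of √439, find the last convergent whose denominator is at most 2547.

√439 = [20; 1, 19, 1, 40, …] (period length 4).
Convergents:
  p_0/q_0 = 20/1
  p_1/q_1 = 21/1
  p_2/q_2 = 419/20
  p_3/q_3 = 440/21
  p_4/q_4 = 18019/860
  p_5/q_5 = 18459/881
  p_6/q_6 = 368740/17599
q_5 = 881 ≤ 2547 < 17599 = q_6, so the answer is 18459/881.

18459/881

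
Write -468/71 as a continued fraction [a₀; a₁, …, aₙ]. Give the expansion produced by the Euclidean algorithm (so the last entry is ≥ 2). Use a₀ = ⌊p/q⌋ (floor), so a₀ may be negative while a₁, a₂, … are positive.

[-7; 2, 2, 4, 3]

-468 = -7·71 + 29
71 = 2·29 + 13
29 = 2·13 + 3
13 = 4·3 + 1
3 = 3·1 + 0  (stop)
So -468/71 = [-7; 2, 2, 4, 3].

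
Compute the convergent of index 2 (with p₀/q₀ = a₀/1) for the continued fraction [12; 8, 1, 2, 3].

Using pₖ = aₖpₖ₋₁ + pₖ₋₂, qₖ = aₖqₖ₋₁ + qₖ₋₂ (with p₋₁=1, p₋₂=0, q₋₁=0, q₋₂=1):
  k=0: a=12, p=12, q=1
  k=1: a=8, p=97, q=8
  k=2: a=1, p=109, q=9

109/9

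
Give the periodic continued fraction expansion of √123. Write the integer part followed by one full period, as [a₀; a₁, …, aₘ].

[11; 11, 22]

a₀ = ⌊√123⌋ = 11.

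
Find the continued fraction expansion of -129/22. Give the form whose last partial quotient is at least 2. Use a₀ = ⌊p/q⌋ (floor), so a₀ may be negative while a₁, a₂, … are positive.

[-6; 7, 3]

-129 = -6×22 + 3
22 = 7×3 + 1
3 = 3×1 + 0  (stop)
So -129/22 = [-6; 7, 3].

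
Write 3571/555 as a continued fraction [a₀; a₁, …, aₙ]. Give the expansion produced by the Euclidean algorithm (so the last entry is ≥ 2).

[6; 2, 3, 3, 3, 7]

3571 = 6*555 + 241
555 = 2*241 + 73
241 = 3*73 + 22
73 = 3*22 + 7
22 = 3*7 + 1
7 = 7*1 + 0  (stop)
So 3571/555 = [6; 2, 3, 3, 3, 7].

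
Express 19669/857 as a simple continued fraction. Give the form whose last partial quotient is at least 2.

[22; 1, 19, 2, 2, 8]

19669 = 22×857 + 815
857 = 1×815 + 42
815 = 19×42 + 17
42 = 2×17 + 8
17 = 2×8 + 1
8 = 8×1 + 0  (stop)
So 19669/857 = [22; 1, 19, 2, 2, 8].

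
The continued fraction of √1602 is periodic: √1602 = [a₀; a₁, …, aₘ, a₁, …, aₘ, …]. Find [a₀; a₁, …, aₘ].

a₀ = ⌊√1602⌋ = 40.
With m₀=0, d₀=1 and mₖ₊₁ = dₖaₖ − mₖ, dₖ₊₁ = (n − mₖ₊₁²)/dₖ, aₖ₊₁ = ⌊(a₀+mₖ₊₁)/dₖ₊₁⌋:
  k=1: m=40, d=2, a=40
  k=2: m=40, d=1, a=80
d=1 and a=2a₀=80 at k=2, so the next step gives (m, d) = (40, 2) again — its k=1 value — and the period has length 2.

[40; 40, 80]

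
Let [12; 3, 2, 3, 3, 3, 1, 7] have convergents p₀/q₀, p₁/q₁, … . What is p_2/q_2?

Using pₖ = aₖpₖ₋₁ + pₖ₋₂, qₖ = aₖqₖ₋₁ + qₖ₋₂ (with p₋₁=1, p₋₂=0, q₋₁=0, q₋₂=1):
  k=0: a=12, p=12, q=1
  k=1: a=3, p=37, q=3
  k=2: a=2, p=86, q=7

86/7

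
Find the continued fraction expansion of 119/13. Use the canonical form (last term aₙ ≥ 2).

119 = 9·13 + 2
13 = 6·2 + 1
2 = 2·1 + 0  (stop)
So 119/13 = [9; 6, 2].

[9; 6, 2]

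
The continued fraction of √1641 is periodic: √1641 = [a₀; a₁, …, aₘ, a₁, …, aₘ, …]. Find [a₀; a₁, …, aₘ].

[40; 1, 1, 26, 1, 1, 80]

a₀ = ⌊√1641⌋ = 40.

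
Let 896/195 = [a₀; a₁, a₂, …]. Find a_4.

7

896 = 4·195 + 116   →  a_0 = 4
195 = 1·116 + 79   →  a_1 = 1
116 = 1·79 + 37   →  a_2 = 1
79 = 2·37 + 5   →  a_3 = 2
37 = 7·5 + 2   →  a_4 = 7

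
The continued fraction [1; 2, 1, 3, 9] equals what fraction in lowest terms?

Fold from the inside: start with 9/1.
  3 + 1/9 = 28/9
  1 + 9/28 = 37/28
  2 + 28/37 = 102/37
  1 + 37/102 = 139/102

139/102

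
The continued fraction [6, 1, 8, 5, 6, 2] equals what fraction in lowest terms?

Fold from the inside: start with 2/1.
  6 + 1/2 = 13/2
  5 + 2/13 = 67/13
  8 + 13/67 = 549/67
  1 + 67/549 = 616/549
  6 + 549/616 = 4245/616

4245/616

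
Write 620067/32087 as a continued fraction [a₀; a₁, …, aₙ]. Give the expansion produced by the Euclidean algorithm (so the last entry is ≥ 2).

620067 = 19·32087 + 10414
32087 = 3·10414 + 845
10414 = 12·845 + 274
845 = 3·274 + 23
274 = 11·23 + 21
23 = 1·21 + 2
21 = 10·2 + 1
2 = 2·1 + 0  (stop)
So 620067/32087 = [19; 3, 12, 3, 11, 1, 10, 2].

[19; 3, 12, 3, 11, 1, 10, 2]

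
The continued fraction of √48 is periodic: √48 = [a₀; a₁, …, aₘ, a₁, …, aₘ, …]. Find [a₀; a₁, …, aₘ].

[6; 1, 12]

a₀ = ⌊√48⌋ = 6.
With m₀=0, d₀=1 and mₖ₊₁ = dₖaₖ − mₖ, dₖ₊₁ = (n − mₖ₊₁²)/dₖ, aₖ₊₁ = ⌊(a₀+mₖ₊₁)/dₖ₊₁⌋:
  k=1: m=6, d=12, a=1
  k=2: m=6, d=1, a=12
d=1 and a=2a₀=12 at k=2, so the next step gives (m, d) = (6, 12) again — its k=1 value — and the period has length 2.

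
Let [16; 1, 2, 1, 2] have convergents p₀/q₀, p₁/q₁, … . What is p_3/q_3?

67/4

Using pₖ = aₖpₖ₋₁ + pₖ₋₂, qₖ = aₖqₖ₋₁ + qₖ₋₂ (with p₋₁=1, p₋₂=0, q₋₁=0, q₋₂=1):
  k=0: a=16, p=16, q=1
  k=1: a=1, p=17, q=1
  k=2: a=2, p=50, q=3
  k=3: a=1, p=67, q=4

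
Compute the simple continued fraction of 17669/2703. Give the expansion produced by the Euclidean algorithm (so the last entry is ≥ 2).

17669 = 6*2703 + 1451
2703 = 1*1451 + 1252
1451 = 1*1252 + 199
1252 = 6*199 + 58
199 = 3*58 + 25
58 = 2*25 + 8
25 = 3*8 + 1
8 = 8*1 + 0  (stop)
So 17669/2703 = [6; 1, 1, 6, 3, 2, 3, 8].

[6; 1, 1, 6, 3, 2, 3, 8]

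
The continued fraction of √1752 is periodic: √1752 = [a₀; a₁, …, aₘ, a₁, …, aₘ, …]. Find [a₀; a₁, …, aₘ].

a₀ = ⌊√1752⌋ = 41.
With m₀=0, d₀=1 and mₖ₊₁ = dₖaₖ − mₖ, dₖ₊₁ = (n − mₖ₊₁²)/dₖ, aₖ₊₁ = ⌊(a₀+mₖ₊₁)/dₖ₊₁⌋:
  k=1: m=41, d=71, a=1
  k=2: m=30, d=12, a=5
  k=3: m=30, d=71, a=1
  k=4: m=41, d=1, a=82
d=1 and a=2a₀=82 at k=4, so the next step gives (m, d) = (41, 71) again — its k=1 value — and the period has length 4.

[41; 1, 5, 1, 82]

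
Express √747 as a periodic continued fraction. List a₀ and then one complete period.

[27; 3, 54]

a₀ = ⌊√747⌋ = 27.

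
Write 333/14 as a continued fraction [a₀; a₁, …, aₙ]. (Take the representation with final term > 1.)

333 = 23×14 + 11
14 = 1×11 + 3
11 = 3×3 + 2
3 = 1×2 + 1
2 = 2×1 + 0  (stop)
So 333/14 = [23; 1, 3, 1, 2].

[23; 1, 3, 1, 2]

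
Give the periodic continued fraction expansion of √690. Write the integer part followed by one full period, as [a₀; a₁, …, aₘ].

[26; 3, 1, 2, 1, 3, 52]

a₀ = ⌊√690⌋ = 26.
With m₀=0, d₀=1 and mₖ₊₁ = dₖaₖ − mₖ, dₖ₊₁ = (n − mₖ₊₁²)/dₖ, aₖ₊₁ = ⌊(a₀+mₖ₊₁)/dₖ₊₁⌋:
  k=1: m=26, d=14, a=3
  k=2: m=16, d=31, a=1
  k=3: m=15, d=15, a=2
  k=4: m=15, d=31, a=1
  k=5: m=16, d=14, a=3
  k=6: m=26, d=1, a=52
d=1 and a=2a₀=52 at k=6, so the next step gives (m, d) = (26, 14) again — its k=1 value — and the period has length 6.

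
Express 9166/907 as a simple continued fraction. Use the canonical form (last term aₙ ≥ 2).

9166 = 10·907 + 96
907 = 9·96 + 43
96 = 2·43 + 10
43 = 4·10 + 3
10 = 3·3 + 1
3 = 3·1 + 0  (stop)
So 9166/907 = [10; 9, 2, 4, 3, 3].

[10; 9, 2, 4, 3, 3]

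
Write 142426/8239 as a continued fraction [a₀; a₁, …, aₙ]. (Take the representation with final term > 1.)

142426 = 17*8239 + 2363
8239 = 3*2363 + 1150
2363 = 2*1150 + 63
1150 = 18*63 + 16
63 = 3*16 + 15
16 = 1*15 + 1
15 = 15*1 + 0  (stop)
So 142426/8239 = [17; 3, 2, 18, 3, 1, 15].

[17; 3, 2, 18, 3, 1, 15]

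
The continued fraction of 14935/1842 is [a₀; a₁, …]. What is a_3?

1

14935 = 8·1842 + 199   →  a_0 = 8
1842 = 9·199 + 51   →  a_1 = 9
199 = 3·51 + 46   →  a_2 = 3
51 = 1·46 + 5   →  a_3 = 1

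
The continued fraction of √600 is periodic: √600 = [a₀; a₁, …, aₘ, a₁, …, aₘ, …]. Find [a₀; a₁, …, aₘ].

a₀ = ⌊√600⌋ = 24.
With m₀=0, d₀=1 and mₖ₊₁ = dₖaₖ − mₖ, dₖ₊₁ = (n − mₖ₊₁²)/dₖ, aₖ₊₁ = ⌊(a₀+mₖ₊₁)/dₖ₊₁⌋:
  k=1: m=24, d=24, a=2
  k=2: m=24, d=1, a=48
d=1 and a=2a₀=48 at k=2, so the next step gives (m, d) = (24, 24) again — its k=1 value — and the period has length 2.

[24; 2, 48]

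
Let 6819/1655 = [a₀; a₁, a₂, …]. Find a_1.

8

6819 = 4·1655 + 199   →  a_0 = 4
1655 = 8·199 + 63   →  a_1 = 8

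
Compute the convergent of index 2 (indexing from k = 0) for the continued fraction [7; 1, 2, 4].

Using pₖ = aₖpₖ₋₁ + pₖ₋₂, qₖ = aₖqₖ₋₁ + qₖ₋₂ (with p₋₁=1, p₋₂=0, q₋₁=0, q₋₂=1):
  k=0: a=7, p=7, q=1
  k=1: a=1, p=8, q=1
  k=2: a=2, p=23, q=3

23/3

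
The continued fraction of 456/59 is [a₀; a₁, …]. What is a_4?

456 = 7·59 + 43   →  a_0 = 7
59 = 1·43 + 16   →  a_1 = 1
43 = 2·16 + 11   →  a_2 = 2
16 = 1·11 + 5   →  a_3 = 1
11 = 2·5 + 1   →  a_4 = 2

2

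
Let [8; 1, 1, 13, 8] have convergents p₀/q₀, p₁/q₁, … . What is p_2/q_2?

17/2

Using pₖ = aₖpₖ₋₁ + pₖ₋₂, qₖ = aₖqₖ₋₁ + qₖ₋₂ (with p₋₁=1, p₋₂=0, q₋₁=0, q₋₂=1):
  k=0: a=8, p=8, q=1
  k=1: a=1, p=9, q=1
  k=2: a=1, p=17, q=2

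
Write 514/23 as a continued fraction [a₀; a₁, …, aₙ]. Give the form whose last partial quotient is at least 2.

514 = 22*23 + 8
23 = 2*8 + 7
8 = 1*7 + 1
7 = 7*1 + 0  (stop)
So 514/23 = [22; 2, 1, 7].

[22; 2, 1, 7]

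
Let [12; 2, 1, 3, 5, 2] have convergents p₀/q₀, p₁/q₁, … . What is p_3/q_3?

Using pₖ = aₖpₖ₋₁ + pₖ₋₂, qₖ = aₖqₖ₋₁ + qₖ₋₂ (with p₋₁=1, p₋₂=0, q₋₁=0, q₋₂=1):
  k=0: a=12, p=12, q=1
  k=1: a=2, p=25, q=2
  k=2: a=1, p=37, q=3
  k=3: a=3, p=136, q=11

136/11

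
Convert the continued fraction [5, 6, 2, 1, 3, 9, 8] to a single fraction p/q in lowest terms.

Using pₖ = aₖpₖ₋₁ + pₖ₋₂ and qₖ = aₖqₖ₋₁ + qₖ₋₂:
  k=0: a=5, p=5, q=1
  k=1: a=6, p=31, q=6
  k=2: a=2, p=67, q=13
  k=3: a=1, p=98, q=19
  k=4: a=3, p=361, q=70
  k=5: a=9, p=3347, q=649
  k=6: a=8, p=27137, q=5262

27137/5262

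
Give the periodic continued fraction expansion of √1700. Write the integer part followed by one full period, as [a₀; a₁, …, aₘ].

[41; 4, 3, 20, 3, 4, 82]

a₀ = ⌊√1700⌋ = 41.
With m₀=0, d₀=1 and mₖ₊₁ = dₖaₖ − mₖ, dₖ₊₁ = (n − mₖ₊₁²)/dₖ, aₖ₊₁ = ⌊(a₀+mₖ₊₁)/dₖ₊₁⌋:
  k=1: m=41, d=19, a=4
  k=2: m=35, d=25, a=3
  k=3: m=40, d=4, a=20
  k=4: m=40, d=25, a=3
  k=5: m=35, d=19, a=4
  k=6: m=41, d=1, a=82
d=1 and a=2a₀=82 at k=6, so the next step gives (m, d) = (41, 19) again — its k=1 value — and the period has length 6.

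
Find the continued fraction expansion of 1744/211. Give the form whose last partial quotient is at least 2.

[8; 3, 1, 3, 3, 4]

1744 = 8*211 + 56
211 = 3*56 + 43
56 = 1*43 + 13
43 = 3*13 + 4
13 = 3*4 + 1
4 = 4*1 + 0  (stop)
So 1744/211 = [8; 3, 1, 3, 3, 4].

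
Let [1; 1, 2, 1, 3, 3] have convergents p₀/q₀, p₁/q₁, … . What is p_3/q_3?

Using pₖ = aₖpₖ₋₁ + pₖ₋₂, qₖ = aₖqₖ₋₁ + qₖ₋₂ (with p₋₁=1, p₋₂=0, q₋₁=0, q₋₂=1):
  k=0: a=1, p=1, q=1
  k=1: a=1, p=2, q=1
  k=2: a=2, p=5, q=3
  k=3: a=1, p=7, q=4

7/4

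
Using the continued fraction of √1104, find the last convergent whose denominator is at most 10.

299/9

√1104 = [33; 4, 2, 2, 2, 4, 66, …] (period length 6).
Convergents:
  p_0/q_0 = 33/1
  p_1/q_1 = 133/4
  p_2/q_2 = 299/9
  p_3/q_3 = 731/22
q_2 = 9 ≤ 10 < 22 = q_3, so the answer is 299/9.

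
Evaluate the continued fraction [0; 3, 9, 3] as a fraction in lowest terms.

Fold from the inside: start with 3/1.
  9 + 1/3 = 28/3
  3 + 3/28 = 87/28
  0 + 28/87 = 28/87

28/87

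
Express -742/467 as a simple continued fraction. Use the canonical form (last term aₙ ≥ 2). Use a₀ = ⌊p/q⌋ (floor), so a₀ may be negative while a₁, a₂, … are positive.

-742 = -2*467 + 192
467 = 2*192 + 83
192 = 2*83 + 26
83 = 3*26 + 5
26 = 5*5 + 1
5 = 5*1 + 0  (stop)
So -742/467 = [-2; 2, 2, 3, 5, 5].

[-2; 2, 2, 3, 5, 5]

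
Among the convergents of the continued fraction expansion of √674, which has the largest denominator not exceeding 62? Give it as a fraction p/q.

675/26

√674 = [25; 1, 24, 1, 50, …] (period length 4).
Convergents:
  p_0/q_0 = 25/1
  p_1/q_1 = 26/1
  p_2/q_2 = 649/25
  p_3/q_3 = 675/26
  p_4/q_4 = 34399/1325
q_3 = 26 ≤ 62 < 1325 = q_4, so the answer is 675/26.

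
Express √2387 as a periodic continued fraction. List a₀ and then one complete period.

[48; 1, 5, 1, 96]

a₀ = ⌊√2387⌋ = 48.
With m₀=0, d₀=1 and mₖ₊₁ = dₖaₖ − mₖ, dₖ₊₁ = (n − mₖ₊₁²)/dₖ, aₖ₊₁ = ⌊(a₀+mₖ₊₁)/dₖ₊₁⌋:
  k=1: m=48, d=83, a=1
  k=2: m=35, d=14, a=5
  k=3: m=35, d=83, a=1
  k=4: m=48, d=1, a=96
d=1 and a=2a₀=96 at k=4, so the next step gives (m, d) = (48, 83) again — its k=1 value — and the period has length 4.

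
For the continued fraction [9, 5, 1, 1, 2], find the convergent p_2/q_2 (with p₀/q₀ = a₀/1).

Using pₖ = aₖpₖ₋₁ + pₖ₋₂, qₖ = aₖqₖ₋₁ + qₖ₋₂ (with p₋₁=1, p₋₂=0, q₋₁=0, q₋₂=1):
  k=0: a=9, p=9, q=1
  k=1: a=5, p=46, q=5
  k=2: a=1, p=55, q=6

55/6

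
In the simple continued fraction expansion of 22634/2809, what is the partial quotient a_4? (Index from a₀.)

22634 = 8·2809 + 162   →  a_0 = 8
2809 = 17·162 + 55   →  a_1 = 17
162 = 2·55 + 52   →  a_2 = 2
55 = 1·52 + 3   →  a_3 = 1
52 = 17·3 + 1   →  a_4 = 17

17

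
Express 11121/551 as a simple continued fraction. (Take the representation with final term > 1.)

[20; 5, 2, 5, 9]

11121 = 20×551 + 101
551 = 5×101 + 46
101 = 2×46 + 9
46 = 5×9 + 1
9 = 9×1 + 0  (stop)
So 11121/551 = [20; 5, 2, 5, 9].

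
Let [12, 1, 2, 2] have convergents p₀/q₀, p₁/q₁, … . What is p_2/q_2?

Using pₖ = aₖpₖ₋₁ + pₖ₋₂, qₖ = aₖqₖ₋₁ + qₖ₋₂ (with p₋₁=1, p₋₂=0, q₋₁=0, q₋₂=1):
  k=0: a=12, p=12, q=1
  k=1: a=1, p=13, q=1
  k=2: a=2, p=38, q=3

38/3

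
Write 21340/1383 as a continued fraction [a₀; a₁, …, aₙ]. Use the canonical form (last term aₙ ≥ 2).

[15; 2, 3, 12, 16]

21340 = 15·1383 + 595
1383 = 2·595 + 193
595 = 3·193 + 16
193 = 12·16 + 1
16 = 16·1 + 0  (stop)
So 21340/1383 = [15; 2, 3, 12, 16].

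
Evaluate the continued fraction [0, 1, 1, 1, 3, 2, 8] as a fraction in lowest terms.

Using pₖ = aₖpₖ₋₁ + pₖ₋₂ and qₖ = aₖqₖ₋₁ + qₖ₋₂:
  k=0: a=0, p=0, q=1
  k=1: a=1, p=1, q=1
  k=2: a=1, p=1, q=2
  k=3: a=1, p=2, q=3
  k=4: a=3, p=7, q=11
  k=5: a=2, p=16, q=25
  k=6: a=8, p=135, q=211

135/211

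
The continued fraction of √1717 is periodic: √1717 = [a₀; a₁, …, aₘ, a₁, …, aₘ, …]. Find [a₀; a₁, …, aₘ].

[41; 2, 3, 2, 4, 2, 3, 2, 82]

a₀ = ⌊√1717⌋ = 41.
With m₀=0, d₀=1 and mₖ₊₁ = dₖaₖ − mₖ, dₖ₊₁ = (n − mₖ₊₁²)/dₖ, aₖ₊₁ = ⌊(a₀+mₖ₊₁)/dₖ₊₁⌋:
  k=1: m=41, d=36, a=2
  k=2: m=31, d=21, a=3
  k=3: m=32, d=33, a=2
  k=4: m=34, d=17, a=4
  k=5: m=34, d=33, a=2
  k=6: m=32, d=21, a=3
  k=7: m=31, d=36, a=2
  k=8: m=41, d=1, a=82
d=1 and a=2a₀=82 at k=8, so the next step gives (m, d) = (41, 36) again — its k=1 value — and the period has length 8.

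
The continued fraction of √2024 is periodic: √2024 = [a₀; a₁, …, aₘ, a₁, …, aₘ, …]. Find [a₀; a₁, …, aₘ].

a₀ = ⌊√2024⌋ = 44.

[44; 1, 88]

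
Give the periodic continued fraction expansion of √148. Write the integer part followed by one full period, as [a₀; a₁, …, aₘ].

[12; 6, 24]

a₀ = ⌊√148⌋ = 12.
With m₀=0, d₀=1 and mₖ₊₁ = dₖaₖ − mₖ, dₖ₊₁ = (n − mₖ₊₁²)/dₖ, aₖ₊₁ = ⌊(a₀+mₖ₊₁)/dₖ₊₁⌋:
  k=1: m=12, d=4, a=6
  k=2: m=12, d=1, a=24
d=1 and a=2a₀=24 at k=2, so the next step gives (m, d) = (12, 4) again — its k=1 value — and the period has length 2.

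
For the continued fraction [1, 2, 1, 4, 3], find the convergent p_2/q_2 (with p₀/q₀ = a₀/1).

Using pₖ = aₖpₖ₋₁ + pₖ₋₂, qₖ = aₖqₖ₋₁ + qₖ₋₂ (with p₋₁=1, p₋₂=0, q₋₁=0, q₋₂=1):
  k=0: a=1, p=1, q=1
  k=1: a=2, p=3, q=2
  k=2: a=1, p=4, q=3

4/3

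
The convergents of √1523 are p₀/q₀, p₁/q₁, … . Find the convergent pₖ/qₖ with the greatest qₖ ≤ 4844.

√1523 = [39; 39, 78, …] (period length 2).
Convergents:
  p_0/q_0 = 39/1
  p_1/q_1 = 1522/39
  p_2/q_2 = 118755/3043
  p_3/q_3 = 4632967/118716
q_2 = 3043 ≤ 4844 < 118716 = q_3, so the answer is 118755/3043.

118755/3043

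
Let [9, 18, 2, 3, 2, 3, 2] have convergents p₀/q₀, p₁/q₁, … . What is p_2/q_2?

Using pₖ = aₖpₖ₋₁ + pₖ₋₂, qₖ = aₖqₖ₋₁ + qₖ₋₂ (with p₋₁=1, p₋₂=0, q₋₁=0, q₋₂=1):
  k=0: a=9, p=9, q=1
  k=1: a=18, p=163, q=18
  k=2: a=2, p=335, q=37

335/37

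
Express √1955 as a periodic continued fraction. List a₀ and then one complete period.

[44; 4, 1, 1, 1, 4, 88]

a₀ = ⌊√1955⌋ = 44.
With m₀=0, d₀=1 and mₖ₊₁ = dₖaₖ − mₖ, dₖ₊₁ = (n − mₖ₊₁²)/dₖ, aₖ₊₁ = ⌊(a₀+mₖ₊₁)/dₖ₊₁⌋:
  k=1: m=44, d=19, a=4
  k=2: m=32, d=49, a=1
  k=3: m=17, d=34, a=1
  k=4: m=17, d=49, a=1
  k=5: m=32, d=19, a=4
  k=6: m=44, d=1, a=88
d=1 and a=2a₀=88 at k=6, so the next step gives (m, d) = (44, 19) again — its k=1 value — and the period has length 6.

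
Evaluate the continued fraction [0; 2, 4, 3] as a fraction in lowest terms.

13/29

Fold from the inside: start with 3/1.
  4 + 1/3 = 13/3
  2 + 3/13 = 29/13
  0 + 13/29 = 13/29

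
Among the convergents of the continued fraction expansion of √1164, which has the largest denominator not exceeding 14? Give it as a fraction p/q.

√1164 = [34; 8, 1, 1, 16, 1, 1, 8, 68, …] (period length 8).
Convergents:
  p_0/q_0 = 34/1
  p_1/q_1 = 273/8
  p_2/q_2 = 307/9
  p_3/q_3 = 580/17
q_2 = 9 ≤ 14 < 17 = q_3, so the answer is 307/9.

307/9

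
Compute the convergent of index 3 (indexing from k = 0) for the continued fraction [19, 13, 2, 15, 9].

7973/418

Using pₖ = aₖpₖ₋₁ + pₖ₋₂, qₖ = aₖqₖ₋₁ + qₖ₋₂ (with p₋₁=1, p₋₂=0, q₋₁=0, q₋₂=1):
  k=0: a=19, p=19, q=1
  k=1: a=13, p=248, q=13
  k=2: a=2, p=515, q=27
  k=3: a=15, p=7973, q=418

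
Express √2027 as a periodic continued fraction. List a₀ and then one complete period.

a₀ = ⌊√2027⌋ = 45.
With m₀=0, d₀=1 and mₖ₊₁ = dₖaₖ − mₖ, dₖ₊₁ = (n − mₖ₊₁²)/dₖ, aₖ₊₁ = ⌊(a₀+mₖ₊₁)/dₖ₊₁⌋:
  k=1: m=45, d=2, a=45
  k=2: m=45, d=1, a=90
d=1 and a=2a₀=90 at k=2, so the next step gives (m, d) = (45, 2) again — its k=1 value — and the period has length 2.

[45; 45, 90]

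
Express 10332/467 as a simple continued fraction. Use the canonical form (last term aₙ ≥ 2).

[22; 8, 19, 3]

10332 = 22·467 + 58
467 = 8·58 + 3
58 = 19·3 + 1
3 = 3·1 + 0  (stop)
So 10332/467 = [22; 8, 19, 3].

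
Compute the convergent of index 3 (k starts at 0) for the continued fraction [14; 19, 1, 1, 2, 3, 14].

548/39

Using pₖ = aₖpₖ₋₁ + pₖ₋₂, qₖ = aₖqₖ₋₁ + qₖ₋₂ (with p₋₁=1, p₋₂=0, q₋₁=0, q₋₂=1):
  k=0: a=14, p=14, q=1
  k=1: a=19, p=267, q=19
  k=2: a=1, p=281, q=20
  k=3: a=1, p=548, q=39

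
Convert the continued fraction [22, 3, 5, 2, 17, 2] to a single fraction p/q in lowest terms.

28049/1257

Using pₖ = aₖpₖ₋₁ + pₖ₋₂ and qₖ = aₖqₖ₋₁ + qₖ₋₂:
  k=0: a=22, p=22, q=1
  k=1: a=3, p=67, q=3
  k=2: a=5, p=357, q=16
  k=3: a=2, p=781, q=35
  k=4: a=17, p=13634, q=611
  k=5: a=2, p=28049, q=1257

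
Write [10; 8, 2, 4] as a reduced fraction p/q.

Fold from the inside: start with 4/1.
  2 + 1/4 = 9/4
  8 + 4/9 = 76/9
  10 + 9/76 = 769/76

769/76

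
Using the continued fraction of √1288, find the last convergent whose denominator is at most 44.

√1288 = [35; 1, 7, 1, 70, …] (period length 4).
Convergents:
  p_0/q_0 = 35/1
  p_1/q_1 = 36/1
  p_2/q_2 = 287/8
  p_3/q_3 = 323/9
  p_4/q_4 = 22897/638
q_3 = 9 ≤ 44 < 638 = q_4, so the answer is 323/9.

323/9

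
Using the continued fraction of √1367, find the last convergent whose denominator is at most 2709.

√1367 = [36; 1, 35, 1, 72, …] (period length 4).
Convergents:
  p_0/q_0 = 36/1
  p_1/q_1 = 37/1
  p_2/q_2 = 1331/36
  p_3/q_3 = 1368/37
  p_4/q_4 = 99827/2700
  p_5/q_5 = 101195/2737
q_4 = 2700 ≤ 2709 < 2737 = q_5, so the answer is 99827/2700.

99827/2700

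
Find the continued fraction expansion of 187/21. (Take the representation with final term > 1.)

187 = 8×21 + 19
21 = 1×19 + 2
19 = 9×2 + 1
2 = 2×1 + 0  (stop)
So 187/21 = [8; 1, 9, 2].

[8; 1, 9, 2]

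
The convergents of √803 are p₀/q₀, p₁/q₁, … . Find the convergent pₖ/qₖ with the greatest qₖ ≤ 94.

2437/86

√803 = [28; 2, 1, 27, 1, 2, 56, …] (period length 6).
Convergents:
  p_0/q_0 = 28/1
  p_1/q_1 = 57/2
  p_2/q_2 = 85/3
  p_3/q_3 = 2352/83
  p_4/q_4 = 2437/86
  p_5/q_5 = 7226/255
q_4 = 86 ≤ 94 < 255 = q_5, so the answer is 2437/86.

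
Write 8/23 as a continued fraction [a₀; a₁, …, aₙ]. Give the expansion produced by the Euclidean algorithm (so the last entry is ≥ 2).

8 = 0·23 + 8
23 = 2·8 + 7
8 = 1·7 + 1
7 = 7·1 + 0  (stop)
So 8/23 = [0; 2, 1, 7].

[0; 2, 1, 7]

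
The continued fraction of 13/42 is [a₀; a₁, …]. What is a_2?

13 = 0·42 + 13   →  a_0 = 0
42 = 3·13 + 3   →  a_1 = 3
13 = 4·3 + 1   →  a_2 = 4

4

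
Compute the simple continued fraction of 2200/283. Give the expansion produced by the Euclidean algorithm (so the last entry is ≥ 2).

[7; 1, 3, 2, 2, 1, 2, 3]

2200 = 7*283 + 219
283 = 1*219 + 64
219 = 3*64 + 27
64 = 2*27 + 10
27 = 2*10 + 7
10 = 1*7 + 3
7 = 2*3 + 1
3 = 3*1 + 0  (stop)
So 2200/283 = [7; 1, 3, 2, 2, 1, 2, 3].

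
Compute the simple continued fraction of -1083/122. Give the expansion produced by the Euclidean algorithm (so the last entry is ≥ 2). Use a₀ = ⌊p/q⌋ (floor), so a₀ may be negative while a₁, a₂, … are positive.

[-9; 8, 7, 2]

-1083 = -9·122 + 15
122 = 8·15 + 2
15 = 7·2 + 1
2 = 2·1 + 0  (stop)
So -1083/122 = [-9; 8, 7, 2].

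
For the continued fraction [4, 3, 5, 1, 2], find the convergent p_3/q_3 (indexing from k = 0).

Using pₖ = aₖpₖ₋₁ + pₖ₋₂, qₖ = aₖqₖ₋₁ + qₖ₋₂ (with p₋₁=1, p₋₂=0, q₋₁=0, q₋₂=1):
  k=0: a=4, p=4, q=1
  k=1: a=3, p=13, q=3
  k=2: a=5, p=69, q=16
  k=3: a=1, p=82, q=19

82/19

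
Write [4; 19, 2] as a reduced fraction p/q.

Fold from the inside: start with 2/1.
  19 + 1/2 = 39/2
  4 + 2/39 = 158/39

158/39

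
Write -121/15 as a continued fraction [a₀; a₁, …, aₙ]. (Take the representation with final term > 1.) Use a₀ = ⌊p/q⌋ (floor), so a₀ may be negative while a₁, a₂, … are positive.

-121 = -9·15 + 14
15 = 1·14 + 1
14 = 14·1 + 0  (stop)
So -121/15 = [-9; 1, 14].

[-9; 1, 14]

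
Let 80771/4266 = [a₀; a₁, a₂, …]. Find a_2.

14

80771 = 18·4266 + 3983   →  a_0 = 18
4266 = 1·3983 + 283   →  a_1 = 1
3983 = 14·283 + 21   →  a_2 = 14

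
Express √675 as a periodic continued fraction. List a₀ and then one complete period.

[25; 1, 50]

a₀ = ⌊√675⌋ = 25.
With m₀=0, d₀=1 and mₖ₊₁ = dₖaₖ − mₖ, dₖ₊₁ = (n − mₖ₊₁²)/dₖ, aₖ₊₁ = ⌊(a₀+mₖ₊₁)/dₖ₊₁⌋:
  k=1: m=25, d=50, a=1
  k=2: m=25, d=1, a=50
d=1 and a=2a₀=50 at k=2, so the next step gives (m, d) = (25, 50) again — its k=1 value — and the period has length 2.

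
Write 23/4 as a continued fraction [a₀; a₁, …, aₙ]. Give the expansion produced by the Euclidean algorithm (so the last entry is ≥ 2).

23 = 5·4 + 3
4 = 1·3 + 1
3 = 3·1 + 0  (stop)
So 23/4 = [5; 1, 3].

[5; 1, 3]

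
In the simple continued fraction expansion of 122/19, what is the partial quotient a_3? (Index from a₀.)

1

122 = 6·19 + 8   →  a_0 = 6
19 = 2·8 + 3   →  a_1 = 2
8 = 2·3 + 2   →  a_2 = 2
3 = 1·2 + 1   →  a_3 = 1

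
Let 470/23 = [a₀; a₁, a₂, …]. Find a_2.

470 = 20·23 + 10   →  a_0 = 20
23 = 2·10 + 3   →  a_1 = 2
10 = 3·3 + 1   →  a_2 = 3

3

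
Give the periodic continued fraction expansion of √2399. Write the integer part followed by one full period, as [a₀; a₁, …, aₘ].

a₀ = ⌊√2399⌋ = 48.
With m₀=0, d₀=1 and mₖ₊₁ = dₖaₖ − mₖ, dₖ₊₁ = (n − mₖ₊₁²)/dₖ, aₖ₊₁ = ⌊(a₀+mₖ₊₁)/dₖ₊₁⌋:
  k=1: m=48, d=95, a=1
  k=2: m=47, d=2, a=47
  k=3: m=47, d=95, a=1
  k=4: m=48, d=1, a=96
d=1 and a=2a₀=96 at k=4, so the next step gives (m, d) = (48, 95) again — its k=1 value — and the period has length 4.

[48; 1, 47, 1, 96]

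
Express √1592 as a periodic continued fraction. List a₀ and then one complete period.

a₀ = ⌊√1592⌋ = 39.
With m₀=0, d₀=1 and mₖ₊₁ = dₖaₖ − mₖ, dₖ₊₁ = (n − mₖ₊₁²)/dₖ, aₖ₊₁ = ⌊(a₀+mₖ₊₁)/dₖ₊₁⌋:
  k=1: m=39, d=71, a=1
  k=2: m=32, d=8, a=8
  k=3: m=32, d=71, a=1
  k=4: m=39, d=1, a=78
d=1 and a=2a₀=78 at k=4, so the next step gives (m, d) = (39, 71) again — its k=1 value — and the period has length 4.

[39; 1, 8, 1, 78]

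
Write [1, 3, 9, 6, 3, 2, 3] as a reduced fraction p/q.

Using pₖ = aₖpₖ₋₁ + pₖ₋₂ and qₖ = aₖqₖ₋₁ + qₖ₋₂:
  k=0: a=1, p=1, q=1
  k=1: a=3, p=4, q=3
  k=2: a=9, p=37, q=28
  k=3: a=6, p=226, q=171
  k=4: a=3, p=715, q=541
  k=5: a=2, p=1656, q=1253
  k=6: a=3, p=5683, q=4300

5683/4300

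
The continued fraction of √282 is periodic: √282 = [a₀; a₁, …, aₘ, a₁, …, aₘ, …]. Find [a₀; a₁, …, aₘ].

[16; 1, 3, 1, 4, 1, 3, 1, 32]

a₀ = ⌊√282⌋ = 16.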